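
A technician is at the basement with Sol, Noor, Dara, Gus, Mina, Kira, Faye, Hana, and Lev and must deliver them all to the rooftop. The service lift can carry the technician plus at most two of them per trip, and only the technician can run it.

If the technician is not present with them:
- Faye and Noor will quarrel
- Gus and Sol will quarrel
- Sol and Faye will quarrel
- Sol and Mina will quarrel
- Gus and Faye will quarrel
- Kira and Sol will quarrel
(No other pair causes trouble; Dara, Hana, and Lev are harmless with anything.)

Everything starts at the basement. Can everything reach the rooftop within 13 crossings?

Counting alone: the technician can take at most 2 across per trip to the rooftop, so moving all 9 needs at least 5 loaded trips out, with a return between consecutive ones — at least 9 crossings.
The safety rule pushes this higher. Following every safe sequence of crossings, the most of the 9 that can be at the rooftop as the service lift arrives there on crossings 9, 11, 13 is 6, 7, 8 respectively — never all 9.
So the move cannot be finished within 13 crossings. (The shortest complete plan takes 15:)
1. Technician goes to the rooftop with Faye and Sol.  [the basement: Dara, Gus, Hana, Kira, Lev, Mina, Noor | the rooftop: Faye, Sol]
2. Technician goes back to the basement with Sol.  [the basement: Dara, Gus, Hana, Kira, Lev, Mina, Noor, Sol | the rooftop: Faye]
3. Technician goes to the rooftop with Noor and Sol.  [the basement: Dara, Gus, Hana, Kira, Lev, Mina | the rooftop: Faye, Noor, Sol]
4. Technician goes back to the basement with Faye.  [the basement: Dara, Faye, Gus, Hana, Kira, Lev, Mina | the rooftop: Noor, Sol]
5. Technician goes to the rooftop with Dara and Gus.  [the basement: Faye, Hana, Kira, Lev, Mina | the rooftop: Dara, Gus, Noor, Sol]
6. Technician goes back to the basement with Sol.  [the basement: Faye, Hana, Kira, Lev, Mina, Sol | the rooftop: Dara, Gus, Noor]
7. Technician goes to the rooftop with Mina and Sol.  [the basement: Faye, Hana, Kira, Lev | the rooftop: Dara, Gus, Mina, Noor, Sol]
8. Technician goes back to the basement with Sol.  [the basement: Faye, Hana, Kira, Lev, Sol | the rooftop: Dara, Gus, Mina, Noor]
9. Technician goes to the rooftop with Kira and Sol.  [the basement: Faye, Hana, Lev | the rooftop: Dara, Gus, Kira, Mina, Noor, Sol]
10. Technician goes back to the basement with Sol.  [the basement: Faye, Hana, Lev, Sol | the rooftop: Dara, Gus, Kira, Mina, Noor]
11. Technician goes to the rooftop with Hana and Sol.  [the basement: Faye, Lev | the rooftop: Dara, Gus, Hana, Kira, Mina, Noor, Sol]
12. Technician goes back to the basement with Sol.  [the basement: Faye, Lev, Sol | the rooftop: Dara, Gus, Hana, Kira, Mina, Noor]
13. Technician goes to the rooftop with Lev and Sol.  [the basement: Faye | the rooftop: Dara, Gus, Hana, Kira, Lev, Mina, Noor, Sol]
14. Technician goes back to the basement with Sol.  [the basement: Faye, Sol | the rooftop: Dara, Gus, Hana, Kira, Lev, Mina, Noor]
15. Technician goes to the rooftop with Faye and Sol.  [the basement: — | the rooftop: Dara, Faye, Gus, Hana, Kira, Lev, Mina, Noor, Sol]

No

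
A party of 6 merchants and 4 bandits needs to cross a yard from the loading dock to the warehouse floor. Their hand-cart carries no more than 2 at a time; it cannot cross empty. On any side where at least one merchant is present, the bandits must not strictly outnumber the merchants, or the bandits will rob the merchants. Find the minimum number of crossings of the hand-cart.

Counting alone: each trip to the warehouse floor takes at most 2 across and each return brings at least 1 back, so after t trips out (and t−1 returns) at most 2t − (t−1) of the 10 are across; that first reaches 10 at t = 9, so at least 17 crossings are needed.
The plan below uses exactly 17 crossings, so it is optimal:
1. 2 bandits → the warehouse floor.  (the loading dock: 6M 2B; the warehouse floor: 0M 2B)
2. 1 bandit ← the loading dock.  (the loading dock: 6M 3B; the warehouse floor: 0M 1B)
3. 2 bandits → the warehouse floor.  (the loading dock: 6M 1B; the warehouse floor: 0M 3B)
4. 1 bandit ← the loading dock.  (the loading dock: 6M 2B; the warehouse floor: 0M 2B)
5. 2 merchants → the warehouse floor.  (the loading dock: 4M 2B; the warehouse floor: 2M 2B)
6. 1 bandit ← the loading dock.  (the loading dock: 4M 3B; the warehouse floor: 2M 1B)
7. 1 merchant and 1 bandit → the warehouse floor.  (the loading dock: 3M 2B; the warehouse floor: 3M 2B)
8. 1 bandit ← the loading dock.  (the loading dock: 3M 3B; the warehouse floor: 3M 1B)
9. 2 bandits → the warehouse floor.  (the loading dock: 3M 1B; the warehouse floor: 3M 3B)
10. 1 bandit ← the loading dock.  (the loading dock: 3M 2B; the warehouse floor: 3M 2B)
11. 1 merchant and 1 bandit → the warehouse floor.  (the loading dock: 2M 1B; the warehouse floor: 4M 3B)
12. 1 bandit ← the loading dock.  (the loading dock: 2M 2B; the warehouse floor: 4M 2B)
13. 2 bandits → the warehouse floor.  (the loading dock: 2M 0B; the warehouse floor: 4M 4B)
14. 1 bandit ← the loading dock.  (the loading dock: 2M 1B; the warehouse floor: 4M 3B)
15. 1 merchant and 1 bandit → the warehouse floor.  (the loading dock: 1M 0B; the warehouse floor: 5M 4B)
16. 1 bandit ← the loading dock.  (the loading dock: 1M 1B; the warehouse floor: 5M 3B)
17. 1 merchant and 1 bandit → the warehouse floor.  (the loading dock: 0M 0B; the warehouse floor: 6M 4B)

17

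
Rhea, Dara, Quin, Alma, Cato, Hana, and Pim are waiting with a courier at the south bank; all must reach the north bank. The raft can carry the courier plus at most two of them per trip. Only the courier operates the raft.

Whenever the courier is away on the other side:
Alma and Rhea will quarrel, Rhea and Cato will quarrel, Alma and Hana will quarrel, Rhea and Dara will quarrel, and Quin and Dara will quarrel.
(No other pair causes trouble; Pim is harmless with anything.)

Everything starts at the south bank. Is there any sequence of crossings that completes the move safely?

Whatever the first load, the items left behind include a forbidden pair without the courier. No opening move is safe, so no plan exists.

No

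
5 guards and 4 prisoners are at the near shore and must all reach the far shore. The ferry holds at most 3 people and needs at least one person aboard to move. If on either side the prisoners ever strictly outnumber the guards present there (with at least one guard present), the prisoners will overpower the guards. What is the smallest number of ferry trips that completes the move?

7

Counting alone: each trip to the far shore takes at most 3 across and each return brings at least 1 back, so after t trips out (and t−1 returns) at most 3t − (t−1) of the 9 are across; that first reaches 9 at t = 4, so at least 7 crossings are needed.
The plan below uses exactly 7 crossings, so it is optimal:
1. 3 prisoners → the far shore.  (the near shore: 5G 1P; the far shore: 0G 3P)
2. 1 prisoner ← the near shore.  (the near shore: 5G 2P; the far shore: 0G 2P)
3. 3 guards → the far shore.  (the near shore: 2G 2P; the far shore: 3G 2P)
4. 1 guard ← the near shore.  (the near shore: 3G 2P; the far shore: 2G 2P)
5. 2 guards and 1 prisoner → the far shore.  (the near shore: 1G 1P; the far shore: 4G 3P)
6. 1 guard ← the near shore.  (the near shore: 2G 1P; the far shore: 3G 3P)
7. 2 guards and 1 prisoner → the far shore.  (the near shore: 0G 0P; the far shore: 5G 4P)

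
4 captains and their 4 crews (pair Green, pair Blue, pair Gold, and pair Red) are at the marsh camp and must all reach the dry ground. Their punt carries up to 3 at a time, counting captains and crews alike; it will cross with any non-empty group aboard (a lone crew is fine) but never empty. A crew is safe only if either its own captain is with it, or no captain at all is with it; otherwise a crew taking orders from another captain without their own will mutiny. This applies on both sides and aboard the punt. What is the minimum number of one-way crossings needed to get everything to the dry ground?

Counting alone: each trip to the dry ground takes at most 3 across and each return brings at least 1 back, so after t trips out (and t−1 returns) at most 3t − (t−1) of the 8 are across; that first reaches 8 at t = 4, so at least 7 crossings are needed.
The safety rule pushes this higher. Following every safe sequence of crossings, the most of the 8 that can be at the dry ground as the punt arrives there on crossing 7 is 7 — never all 8.
So no plan with fewer than 9 crossings exists, and this one achieves 9:
1. captain Green and crew Green cross → the dry ground.
2. captain Green crosses ← the marsh camp.
3. captain Blue, captain Green, and crew Blue cross → the dry ground.
4. captain Green and crew Green cross ← the marsh camp.
5. captain Gold, captain Green, and captain Red cross → the dry ground.
6. crew Blue crosses ← the marsh camp.
7. crew Blue and crew Green cross → the dry ground.
8. crew Green crosses ← the marsh camp.
9. crew Gold, crew Green, and crew Red cross → the dry ground.

9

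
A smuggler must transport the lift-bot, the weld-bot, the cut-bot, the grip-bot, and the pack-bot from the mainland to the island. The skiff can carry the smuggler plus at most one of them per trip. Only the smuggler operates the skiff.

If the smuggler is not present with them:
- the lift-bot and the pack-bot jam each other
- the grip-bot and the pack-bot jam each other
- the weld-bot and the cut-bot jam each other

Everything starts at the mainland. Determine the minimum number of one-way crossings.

impossible

Whatever the first load, the items left behind include a forbidden pair without the smuggler. No opening move is safe, so no plan exists.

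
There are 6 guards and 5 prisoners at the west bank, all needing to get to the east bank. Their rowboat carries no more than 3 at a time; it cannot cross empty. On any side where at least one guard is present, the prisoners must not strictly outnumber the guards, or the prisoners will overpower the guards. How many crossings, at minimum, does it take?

9

Counting alone: each trip to the east bank takes at most 3 across and each return brings at least 1 back, so after t trips out (and t−1 returns) at most 3t − (t−1) of the 11 are across; that first reaches 11 at t = 5, so at least 9 crossings are needed.
The plan below uses exactly 9 crossings, so it is optimal:
1. 3 prisoners → the east bank.  (the west bank: 6G 2P; the east bank: 0G 3P)
2. 1 prisoner ← the west bank.  (the west bank: 6G 3P; the east bank: 0G 2P)
3. 3 guards → the east bank.  (the west bank: 3G 3P; the east bank: 3G 2P)
4. 1 guard ← the west bank.  (the west bank: 4G 3P; the east bank: 2G 2P)
5. 2 guards and 1 prisoner → the east bank.  (the west bank: 2G 2P; the east bank: 4G 3P)
6. 1 guard ← the west bank.  (the west bank: 3G 2P; the east bank: 3G 3P)
7. 2 guards and 1 prisoner → the east bank.  (the west bank: 1G 1P; the east bank: 5G 4P)
8. 1 guard ← the west bank.  (the west bank: 2G 1P; the east bank: 4G 4P)
9. 2 guards and 1 prisoner → the east bank.  (the west bank: 0G 0P; the east bank: 6G 5P)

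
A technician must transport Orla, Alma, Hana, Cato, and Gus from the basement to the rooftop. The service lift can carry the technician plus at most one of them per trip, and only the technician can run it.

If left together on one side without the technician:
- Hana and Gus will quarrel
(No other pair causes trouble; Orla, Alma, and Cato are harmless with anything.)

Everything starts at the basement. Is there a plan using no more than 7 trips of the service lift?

No

Counting alone: the technician can take at most 1 across per trip to the rooftop, so moving all 5 needs at least 5 loaded trips out, with a return between consecutive ones — at least 9 crossings.
Since 7 < 9, 7 crossings cannot be enough. (The shortest complete plan in fact takes 9:)
1. Technician goes to the rooftop with Hana.
2. Technician goes back to the basement alone.
3. Technician goes to the rooftop with Orla.
4. Technician goes back to the basement alone.
5. Technician goes to the rooftop with Alma.
6. Technician goes back to the basement alone.
7. Technician goes to the rooftop with Cato.
8. Technician goes back to the basement alone.
9. Technician goes to the rooftop with Gus.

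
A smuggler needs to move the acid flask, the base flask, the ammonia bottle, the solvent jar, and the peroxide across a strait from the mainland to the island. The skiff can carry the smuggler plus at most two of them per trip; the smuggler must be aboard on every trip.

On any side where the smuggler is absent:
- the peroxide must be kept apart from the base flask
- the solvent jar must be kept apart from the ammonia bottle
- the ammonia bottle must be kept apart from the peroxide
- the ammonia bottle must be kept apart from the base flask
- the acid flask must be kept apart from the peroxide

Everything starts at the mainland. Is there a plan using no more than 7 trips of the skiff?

Yes

Yes — this plan uses 7 crossings (≤ 7):
1. Smuggler goes to the island with the ammonia bottle and the peroxide.
2. Smuggler goes back to the mainland with the ammonia bottle.
3. Smuggler goes to the island with the acid flask and the ammonia bottle.
4. Smuggler goes back to the mainland with the peroxide.
5. Smuggler goes to the island with the base flask and the solvent jar.
6. Smuggler goes back to the mainland with the ammonia bottle.
7. Smuggler goes to the island with the ammonia bottle and the peroxide.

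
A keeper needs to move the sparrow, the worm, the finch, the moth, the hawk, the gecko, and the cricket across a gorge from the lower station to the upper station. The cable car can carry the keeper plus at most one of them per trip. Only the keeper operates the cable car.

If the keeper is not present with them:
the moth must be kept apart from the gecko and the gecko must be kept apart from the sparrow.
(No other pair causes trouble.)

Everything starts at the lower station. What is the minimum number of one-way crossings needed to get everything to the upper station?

15

Counting alone: the keeper can take at most 1 across per trip to the upper station, so moving all 7 needs at least 7 loaded trips out, with a return between consecutive ones — at least 13 crossings.
The safety rule pushes this higher. Following every safe sequence of crossings, the most of the 7 that can be at the upper station as the cable car arrives there on crossing 13 is 6 — never all 7.
So no plan with fewer than 15 crossings exists, and this one achieves 15:
1. Keeper goes to the upper station with the gecko.
2. Keeper goes back to the lower station alone.
3. Keeper goes to the upper station with the sparrow.
4. Keeper goes back to the lower station with the gecko.
5. Keeper goes to the upper station with the moth.
6. Keeper goes back to the lower station alone.
7. Keeper goes to the upper station with the worm.
8. Keeper goes back to the lower station alone.
9. Keeper goes to the upper station with the finch.
10. Keeper goes back to the lower station alone.
11. Keeper goes to the upper station with the hawk.
12. Keeper goes back to the lower station alone.
13. Keeper goes to the upper station with the cricket.
14. Keeper goes back to the lower station alone.
15. Keeper goes to the upper station with the gecko.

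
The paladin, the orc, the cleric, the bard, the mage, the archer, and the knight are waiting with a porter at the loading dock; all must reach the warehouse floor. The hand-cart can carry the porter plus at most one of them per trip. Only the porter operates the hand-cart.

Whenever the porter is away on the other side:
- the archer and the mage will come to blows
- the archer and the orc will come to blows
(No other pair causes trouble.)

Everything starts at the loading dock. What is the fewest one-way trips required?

15

Counting alone: the porter can take at most 1 across per trip to the warehouse floor, so moving all 7 needs at least 7 loaded trips out, with a return between consecutive ones — at least 13 crossings.
The safety rule pushes this higher. Following every safe sequence of crossings, the most of the 7 that can be at the warehouse floor as the hand-cart arrives there on crossing 13 is 6 — never all 7.
So no plan with fewer than 15 crossings exists, and this one achieves 15:
1. Porter goes to the warehouse floor with the archer.
2. Porter goes back to the loading dock alone.
3. Porter goes to the warehouse floor with the paladin.
4. Porter goes back to the loading dock alone.
5. Porter goes to the warehouse floor with the orc.
6. Porter goes back to the loading dock with the archer.
7. Porter goes to the warehouse floor with the mage.
8. Porter goes back to the loading dock alone.
9. Porter goes to the warehouse floor with the cleric.
10. Porter goes back to the loading dock alone.
11. Porter goes to the warehouse floor with the bard.
12. Porter goes back to the loading dock alone.
13. Porter goes to the warehouse floor with the knight.
14. Porter goes back to the loading dock alone.
15. Porter goes to the warehouse floor with the archer.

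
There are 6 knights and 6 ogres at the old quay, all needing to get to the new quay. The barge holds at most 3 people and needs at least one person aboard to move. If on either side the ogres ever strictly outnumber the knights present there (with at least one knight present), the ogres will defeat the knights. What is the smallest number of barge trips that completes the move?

impossible

Following every safe sequence of crossings from the start, the most of the 12 that can be at the new quay as the barge arrives there on crossings 1, 3, 5 is 3, 5, 6 respectively; the best ever achieved is 6 of 12.
From crossing 7 on, no configuration arises that was not already reachable earlier: only 17 distinct safe configurations (who is on which side, and where the barge is) can ever be reached, none of them has everyone across, and every continuation just revisits them. They are: 0 knights + 0 ogres across (barge back at the start); 0 knights + 1 ogre across (barge there); 0 knights + 1 ogre across (barge back at the start); 0 knights + 2 ogres across (barge there); 0 knights + 2 ogres across (barge back at the start); 0 knights + 3 ogres across (barge there); 0 knights + 3 ogres across (barge back at the start); 0 knights + 4 ogres across (barge there); 0 knights + 4 ogres across (barge back at the start); 0 knights + 5 ogres across (barge there); 0 knights + 5 ogres across (barge back at the start); 0 knights + 6 ogres across (barge there); 1 knight + 1 ogre across (barge there); 1 knight + 1 ogre across (barge back at the start); 2 knights + 2 ogres across (barge there); 2 knights + 2 ogres across (barge back at the start); 3 knights + 3 ogres across (barge there). So no valid plan exists.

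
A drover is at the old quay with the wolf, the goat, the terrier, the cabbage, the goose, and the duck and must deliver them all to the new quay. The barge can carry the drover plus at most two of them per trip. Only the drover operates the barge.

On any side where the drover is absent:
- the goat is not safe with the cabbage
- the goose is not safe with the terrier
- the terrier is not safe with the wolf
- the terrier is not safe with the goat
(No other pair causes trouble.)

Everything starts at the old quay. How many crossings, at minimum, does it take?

7

Counting alone: the drover can take at most 2 across per trip to the new quay, so moving all 6 needs at least 3 loaded trips out, with a return between consecutive ones — at least 5 crossings.
The safety rule pushes this higher. Following every safe sequence of crossings, the most of the 6 that can be at the new quay as the barge arrives there on crossing 5 is 5 — never all 6.
So no plan with fewer than 7 crossings exists, and this one achieves 7:
1. Drover goes to the new quay with the goat and the terrier.
2. Drover goes back to the old quay with the goat.
3. Drover goes to the new quay with the goat and the wolf.
4. Drover goes back to the old quay with the terrier.
5. Drover goes to the new quay with the duck and the goose.
6. Drover goes back to the old quay alone.
7. Drover goes to the new quay with the cabbage and the terrier.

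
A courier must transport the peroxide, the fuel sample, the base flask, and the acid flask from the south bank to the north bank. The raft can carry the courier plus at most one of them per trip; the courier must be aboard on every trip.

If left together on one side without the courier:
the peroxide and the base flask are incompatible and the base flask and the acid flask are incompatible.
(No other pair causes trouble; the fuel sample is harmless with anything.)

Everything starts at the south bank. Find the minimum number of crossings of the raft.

Counting alone: the courier can take at most 1 across per trip to the north bank, so moving all 4 needs at least 4 loaded trips out, with a return between consecutive ones — at least 7 crossings.
The safety rule pushes this higher. Following every safe sequence of crossings, the most of the 4 that can be at the north bank as the raft arrives there on crossing 7 is 3 — never all 4.
So no plan with fewer than 9 crossings exists, and this one achieves 9:
1. Courier goes to the north bank with the base flask.  [the south bank: the acid flask, the fuel sample, the peroxide | the north bank: the base flask]
2. Courier goes back to the south bank alone.  [the south bank: the acid flask, the fuel sample, the peroxide | the north bank: the base flask]
3. Courier goes to the north bank with the peroxide.  [the south bank: the acid flask, the fuel sample | the north bank: the base flask, the peroxide]
4. Courier goes back to the south bank with the base flask.  [the south bank: the acid flask, the base flask, the fuel sample | the north bank: the peroxide]
5. Courier goes to the north bank with the acid flask.  [the south bank: the base flask, the fuel sample | the north bank: the acid flask, the peroxide]
6. Courier goes back to the south bank alone.  [the south bank: the base flask, the fuel sample | the north bank: the acid flask, the peroxide]
7. Courier goes to the north bank with the fuel sample.  [the south bank: the base flask | the north bank: the acid flask, the fuel sample, the peroxide]
8. Courier goes back to the south bank alone.  [the south bank: the base flask | the north bank: the acid flask, the fuel sample, the peroxide]
9. Courier goes to the north bank with the base flask.  [the south bank: — | the north bank: the acid flask, the base flask, the fuel sample, the peroxide]

9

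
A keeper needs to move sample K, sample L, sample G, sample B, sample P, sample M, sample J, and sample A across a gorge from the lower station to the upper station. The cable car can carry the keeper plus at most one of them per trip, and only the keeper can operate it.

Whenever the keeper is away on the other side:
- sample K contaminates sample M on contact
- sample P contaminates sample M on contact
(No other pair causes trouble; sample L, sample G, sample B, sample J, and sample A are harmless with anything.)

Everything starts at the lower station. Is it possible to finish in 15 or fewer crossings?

Counting alone: the keeper can take at most 1 across per trip to the upper station, so moving all 8 needs at least 8 loaded trips out, with a return between consecutive ones — at least 15 crossings.
The safety rule pushes this higher. Following every safe sequence of crossings, the most of the 8 that can be at the upper station as the cable car arrives there on crossing 15 is 7 — never all 8.
So the move cannot be finished within 15 crossings. (The shortest complete plan takes 17:)
1. Keeper goes to the upper station with sample M.  [the lower station: sample A, sample B, sample G, sample J, sample K, sample L, sample P | the upper station: sample M]
2. Keeper goes back to the lower station alone.  [the lower station: sample A, sample B, sample G, sample J, sample K, sample L, sample P | the upper station: sample M]
3. Keeper goes to the upper station with sample K.  [the lower station: sample A, sample B, sample G, sample J, sample L, sample P | the upper station: sample K, sample M]
4. Keeper goes back to the lower station with sample M.  [the lower station: sample A, sample B, sample G, sample J, sample L, sample M, sample P | the upper station: sample K]
5. Keeper goes to the upper station with sample P.  [the lower station: sample A, sample B, sample G, sample J, sample L, sample M | the upper station: sample K, sample P]
6. Keeper goes back to the lower station alone.  [the lower station: sample A, sample B, sample G, sample J, sample L, sample M | the upper station: sample K, sample P]
7. Keeper goes to the upper station with sample L.  [the lower station: sample A, sample B, sample G, sample J, sample M | the upper station: sample K, sample L, sample P]
8. Keeper goes back to the lower station alone.  [the lower station: sample A, sample B, sample G, sample J, sample M | the upper station: sample K, sample L, sample P]
9. Keeper goes to the upper station with sample G.  [the lower station: sample A, sample B, sample J, sample M | the upper station: sample G, sample K, sample L, sample P]
10. Keeper goes back to the lower station alone.  [the lower station: sample A, sample B, sample J, sample M | the upper station: sample G, sample K, sample L, sample P]
11. Keeper goes to the upper station with sample B.  [the lower station: sample A, sample J, sample M | the upper station: sample B, sample G, sample K, sample L, sample P]
12. Keeper goes back to the lower station alone.  [the lower station: sample A, sample J, sample M | the upper station: sample B, sample G, sample K, sample L, sample P]
13. Keeper goes to the upper station with sample J.  [the lower station: sample A, sample M | the upper station: sample B, sample G, sample J, sample K, sample L, sample P]
14. Keeper goes back to the lower station alone.  [the lower station: sample A, sample M | the upper station: sample B, sample G, sample J, sample K, sample L, sample P]
15. Keeper goes to the upper station with sample A.  [the lower station: sample M | the upper station: sample A, sample B, sample G, sample J, sample K, sample L, sample P]
16. Keeper goes back to the lower station alone.  [the lower station: sample M | the upper station: sample A, sample B, sample G, sample J, sample K, sample L, sample P]
17. Keeper goes to the upper station with sample M.  [the lower station: — | the upper station: sample A, sample B, sample G, sample J, sample K, sample L, sample M, sample P]

No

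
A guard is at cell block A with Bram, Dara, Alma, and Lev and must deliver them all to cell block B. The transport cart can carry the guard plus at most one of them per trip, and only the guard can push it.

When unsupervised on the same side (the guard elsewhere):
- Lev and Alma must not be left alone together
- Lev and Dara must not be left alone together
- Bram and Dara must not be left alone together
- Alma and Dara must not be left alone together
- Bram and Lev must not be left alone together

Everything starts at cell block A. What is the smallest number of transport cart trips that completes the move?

impossible

Whatever the first load, the items left behind include a forbidden pair without the guard. No opening move is safe, so no plan exists.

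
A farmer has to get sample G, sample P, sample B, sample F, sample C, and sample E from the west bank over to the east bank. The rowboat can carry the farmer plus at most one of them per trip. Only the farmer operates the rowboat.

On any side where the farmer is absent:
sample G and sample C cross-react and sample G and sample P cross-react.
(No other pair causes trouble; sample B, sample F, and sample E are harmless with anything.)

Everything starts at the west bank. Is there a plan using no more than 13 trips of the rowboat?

Yes

Yes — this plan uses 13 crossings (≤ 13):
1. Farmer goes to the east bank with sample G.  [the west bank: sample B, sample C, sample E, sample F, sample P | the east bank: sample G]
2. Farmer goes back to the west bank alone.  [the west bank: sample B, sample C, sample E, sample F, sample P | the east bank: sample G]
3. Farmer goes to the east bank with sample P.  [the west bank: sample B, sample C, sample E, sample F | the east bank: sample G, sample P]
4. Farmer goes back to the west bank with sample G.  [the west bank: sample B, sample C, sample E, sample F, sample G | the east bank: sample P]
5. Farmer goes to the east bank with sample C.  [the west bank: sample B, sample E, sample F, sample G | the east bank: sample C, sample P]
6. Farmer goes back to the west bank alone.  [the west bank: sample B, sample E, sample F, sample G | the east bank: sample C, sample P]
7. Farmer goes to the east bank with sample B.  [the west bank: sample E, sample F, sample G | the east bank: sample B, sample C, sample P]
8. Farmer goes back to the west bank alone.  [the west bank: sample E, sample F, sample G | the east bank: sample B, sample C, sample P]
9. Farmer goes to the east bank with sample F.  [the west bank: sample E, sample G | the east bank: sample B, sample C, sample F, sample P]
10. Farmer goes back to the west bank alone.  [the west bank: sample E, sample G | the east bank: sample B, sample C, sample F, sample P]
11. Farmer goes to the east bank with sample E.  [the west bank: sample G | the east bank: sample B, sample C, sample E, sample F, sample P]
12. Farmer goes back to the west bank alone.  [the west bank: sample G | the east bank: sample B, sample C, sample E, sample F, sample P]
13. Farmer goes to the east bank with sample G.  [the west bank: — | the east bank: sample B, sample C, sample E, sample F, sample G, sample P]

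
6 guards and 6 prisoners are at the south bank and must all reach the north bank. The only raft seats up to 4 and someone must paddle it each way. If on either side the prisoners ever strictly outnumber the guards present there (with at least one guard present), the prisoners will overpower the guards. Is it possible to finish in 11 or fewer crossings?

Yes

Yes — this plan uses 9 crossings (≤ 11):
1. 2 prisoners → the north bank.  (the south bank: 6G 4P; the north bank: 0G 2P)
2. 1 prisoner ← the south bank.  (the south bank: 6G 5P; the north bank: 0G 1P)
3. 4 prisoners → the north bank.  (the south bank: 6G 1P; the north bank: 0G 5P)
4. 1 prisoner ← the south bank.  (the south bank: 6G 2P; the north bank: 0G 4P)
5. 4 guards → the north bank.  (the south bank: 2G 2P; the north bank: 4G 4P)
6. 1 guard and 1 prisoner ← the south bank.  (the south bank: 3G 3P; the north bank: 3G 3P)
7. 2 guards and 2 prisoners → the north bank.  (the south bank: 1G 1P; the north bank: 5G 5P)
8. 1 guard and 1 prisoner ← the south bank.  (the south bank: 2G 2P; the north bank: 4G 4P)
9. 2 guards and 2 prisoners → the north bank.  (the south bank: 0G 0P; the north bank: 6G 6P)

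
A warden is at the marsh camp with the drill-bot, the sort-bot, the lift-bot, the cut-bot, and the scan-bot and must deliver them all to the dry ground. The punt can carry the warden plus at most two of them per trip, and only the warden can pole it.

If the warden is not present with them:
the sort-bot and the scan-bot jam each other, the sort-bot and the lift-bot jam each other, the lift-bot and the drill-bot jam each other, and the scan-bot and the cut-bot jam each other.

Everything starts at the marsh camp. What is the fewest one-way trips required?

Counting alone: the warden can take at most 2 across per trip to the dry ground, so moving all 5 needs at least 3 loaded trips out, with a return between consecutive ones — at least 5 crossings.
The safety rule pushes this higher. Following every safe sequence of crossings, the most of the 5 that can be at the dry ground as the punt arrives there on crossing 5 is 4 — never all 5.
So no plan with fewer than 7 crossings exists, and this one achieves 7:
1. Warden goes to the dry ground with the lift-bot and the scan-bot.  [the marsh camp: the cut-bot, the drill-bot, the sort-bot | the dry ground: the lift-bot, the scan-bot]
2. Warden goes back to the marsh camp alone.  [the marsh camp: the cut-bot, the drill-bot, the sort-bot | the dry ground: the lift-bot, the scan-bot]
3. Warden goes to the dry ground with the drill-bot.  [the marsh camp: the cut-bot, the sort-bot | the dry ground: the drill-bot, the lift-bot, the scan-bot]
4. Warden goes back to the marsh camp with the lift-bot.  [the marsh camp: the cut-bot, the lift-bot, the sort-bot | the dry ground: the drill-bot, the scan-bot]
5. Warden goes to the dry ground with the cut-bot and the sort-bot.  [the marsh camp: the lift-bot | the dry ground: the cut-bot, the drill-bot, the scan-bot, the sort-bot]
6. Warden goes back to the marsh camp with the scan-bot.  [the marsh camp: the lift-bot, the scan-bot | the dry ground: the cut-bot, the drill-bot, the sort-bot]
7. Warden goes to the dry ground with the lift-bot and the scan-bot.  [the marsh camp: — | the dry ground: the cut-bot, the drill-bot, the lift-bot, the scan-bot, the sort-bot]

7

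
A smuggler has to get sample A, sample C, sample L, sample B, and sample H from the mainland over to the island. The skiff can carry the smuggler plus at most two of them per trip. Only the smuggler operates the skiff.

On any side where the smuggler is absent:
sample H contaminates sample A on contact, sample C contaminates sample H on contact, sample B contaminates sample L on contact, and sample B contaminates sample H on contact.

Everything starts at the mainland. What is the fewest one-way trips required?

5

Counting alone: the smuggler can take at most 2 across per trip to the island, so moving all 5 needs at least 3 loaded trips out, with a return between consecutive ones — at least 5 crossings.
The plan below uses exactly 5 crossings, so it is optimal:
1. Smuggler goes to the island with sample H and sample L.  [the mainland: sample A, sample B, sample C | the island: sample H, sample L]
2. Smuggler goes back to the mainland alone.  [the mainland: sample A, sample B, sample C | the island: sample H, sample L]
3. Smuggler goes to the island with sample A and sample C.  [the mainland: sample B | the island: sample A, sample C, sample H, sample L]
4. Smuggler goes back to the mainland with sample H.  [the mainland: sample B, sample H | the island: sample A, sample C, sample L]
5. Smuggler goes to the island with sample B and sample H.  [the mainland: — | the island: sample A, sample B, sample C, sample H, sample L]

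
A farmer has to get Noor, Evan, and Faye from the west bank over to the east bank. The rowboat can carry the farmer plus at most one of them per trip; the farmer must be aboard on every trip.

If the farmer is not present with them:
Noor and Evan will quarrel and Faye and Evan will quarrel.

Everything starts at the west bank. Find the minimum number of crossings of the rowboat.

Counting alone: the farmer can take at most 1 across per trip to the east bank, so moving all 3 needs at least 3 loaded trips out, with a return between consecutive ones — at least 5 crossings.
The safety rule pushes this higher. Following every safe sequence of crossings, the most of the 3 that can be at the east bank as the rowboat arrives there on crossing 5 is 2 — never all 3.
So no plan with fewer than 7 crossings exists, and this one achieves 7:
1. Farmer goes to the east bank with Evan.
2. Farmer goes back to the west bank alone.
3. Farmer goes to the east bank with Noor.
4. Farmer goes back to the west bank with Evan.
5. Farmer goes to the east bank with Faye.
6. Farmer goes back to the west bank alone.
7. Farmer goes to the east bank with Evan.

7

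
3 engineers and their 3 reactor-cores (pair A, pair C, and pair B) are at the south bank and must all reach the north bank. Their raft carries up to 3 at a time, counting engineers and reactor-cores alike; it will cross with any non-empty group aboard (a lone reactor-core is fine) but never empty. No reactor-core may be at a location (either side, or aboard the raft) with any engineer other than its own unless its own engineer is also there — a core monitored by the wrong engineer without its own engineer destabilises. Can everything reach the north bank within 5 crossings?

Yes — this plan uses 5 crossings (≤ 5):
1. engineer A and reactor-core A cross → the north bank.
2. engineer A crosses ← the south bank.
3. engineer A, engineer B, and engineer C cross → the north bank.
4. reactor-core A crosses ← the south bank.
5. reactor-core A, reactor-core B, and reactor-core C cross → the north bank.

Yes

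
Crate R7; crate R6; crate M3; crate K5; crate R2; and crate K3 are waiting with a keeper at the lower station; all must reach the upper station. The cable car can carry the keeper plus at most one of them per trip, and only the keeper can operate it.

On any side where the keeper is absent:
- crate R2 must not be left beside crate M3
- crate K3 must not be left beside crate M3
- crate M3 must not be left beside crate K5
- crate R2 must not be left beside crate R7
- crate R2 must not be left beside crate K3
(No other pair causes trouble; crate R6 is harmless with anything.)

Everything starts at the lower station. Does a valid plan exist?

Whatever the first load, the items left behind include a forbidden pair without the keeper. No opening move is safe, so no plan exists.

No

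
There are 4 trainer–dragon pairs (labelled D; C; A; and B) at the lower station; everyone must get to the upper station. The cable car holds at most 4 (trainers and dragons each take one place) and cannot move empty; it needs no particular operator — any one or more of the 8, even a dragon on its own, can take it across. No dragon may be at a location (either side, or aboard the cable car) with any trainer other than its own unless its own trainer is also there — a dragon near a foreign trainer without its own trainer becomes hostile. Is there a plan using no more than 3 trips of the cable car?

Counting alone: each trip to the upper station takes at most 4 across and each return brings at least 1 back, so after t trips out (and t−1 returns) at most 4t − (t−1) of the 8 are across; that first reaches 8 at t = 3, so at least 5 crossings are needed.
Since 3 < 5, 3 crossings cannot be enough. (The shortest complete plan in fact takes 5:)
1. dragon D and trainer D cross → the upper station.
2. trainer D crosses ← the lower station.
3. trainer A, trainer B, trainer C, and trainer D cross → the upper station.
4. dragon D crosses ← the lower station.
5. dragon A, dragon B, dragon C, and dragon D cross → the upper station.

No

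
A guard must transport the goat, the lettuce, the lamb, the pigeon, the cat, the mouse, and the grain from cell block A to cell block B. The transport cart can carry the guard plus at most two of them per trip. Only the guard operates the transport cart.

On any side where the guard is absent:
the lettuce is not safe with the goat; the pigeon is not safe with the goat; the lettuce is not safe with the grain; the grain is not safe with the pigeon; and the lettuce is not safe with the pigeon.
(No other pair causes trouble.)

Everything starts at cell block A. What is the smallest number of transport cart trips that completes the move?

11

Counting alone: the guard can take at most 2 across per trip to cell block B, so moving all 7 needs at least 4 loaded trips out, with a return between consecutive ones — at least 7 crossings.
The safety rule pushes this higher. Following every safe sequence of crossings, the most of the 7 that can be at cell block B as the transport cart arrives there on crossings 7, 9 is 5, 6 respectively — never all 7.
So no plan with fewer than 11 crossings exists, and this one achieves 11:
1. Guard goes to cell block B with the lettuce and the pigeon.
2. Guard goes back to cell block A with the lettuce.
3. Guard goes to cell block B with the goat and the grain.
4. Guard goes back to cell block A with the pigeon.
5. Guard goes to cell block B with the lamb and the lettuce.
6. Guard goes back to cell block A with the lettuce.
7. Guard goes to cell block B with the cat and the lettuce.
8. Guard goes back to cell block A with the lettuce.
9. Guard goes to cell block B with the lettuce and the mouse.
10. Guard goes back to cell block A with the lettuce.
11. Guard goes to cell block B with the lettuce and the pigeon.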